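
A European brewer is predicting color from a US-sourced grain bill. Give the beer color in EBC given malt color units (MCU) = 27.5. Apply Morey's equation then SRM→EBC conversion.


SRM = 1.4922·MCU^0.6859;  EBC = SRM·1.97
SRM = 1.4922·27.5^0.6859 = 14.4899
EBC = 14.4899·1.97

28.5451 EBC


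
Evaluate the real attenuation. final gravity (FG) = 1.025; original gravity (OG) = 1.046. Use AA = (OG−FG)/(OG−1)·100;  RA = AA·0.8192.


AA = (1.046 − 1.025)/(1.046 − 1)·100 = 45.6522
RA = 45.6522·0.8192

37.3983 %


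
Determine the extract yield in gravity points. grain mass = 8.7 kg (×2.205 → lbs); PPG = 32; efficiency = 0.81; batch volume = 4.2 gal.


points = lbs × PPG × eff / vol
lbs = 8.7 × 2.205 = 19.1835
points = 19.1835 × 32 × 0.81 / 4.2

118.3896 points


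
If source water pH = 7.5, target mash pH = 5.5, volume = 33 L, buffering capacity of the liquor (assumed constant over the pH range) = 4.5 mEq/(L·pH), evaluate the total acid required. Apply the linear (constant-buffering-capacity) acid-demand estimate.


acid = buffering capacity · (pH_source − pH_target) · V
acid = 4.5 · (7.5 − 5.5) · 33

297.0000 mEq


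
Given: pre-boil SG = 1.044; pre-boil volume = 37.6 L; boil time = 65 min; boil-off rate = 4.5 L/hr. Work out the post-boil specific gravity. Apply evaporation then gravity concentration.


V_post = V_pre − rate·(t/60);  SG_post = 1 + (SG_pre−1)·V_pre/V_post
V_post = 37.6 − 4.5·(65/60) = 32.7250
SG_post = 1 + (1.044 − 1)·37.6/32.7250

1.0506


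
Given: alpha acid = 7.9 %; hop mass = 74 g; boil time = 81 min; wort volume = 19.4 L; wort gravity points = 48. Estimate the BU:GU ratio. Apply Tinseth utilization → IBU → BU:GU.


U = 1.65·0.000125^(GP/1000)·(1−e^(−0.04t))/4.15;  IBU = (α/100)·m·U·1000/V;  BU:GU = IBU/GP
U = 1.65·0.000125^(48/1000)·(1−e^(−0.04·81))/4.15 = 0.2482
IBU = (7.9/100)·74·0.2482·1000/19.4 = 74.7815
BU:GU = 74.7815/48

1.5579


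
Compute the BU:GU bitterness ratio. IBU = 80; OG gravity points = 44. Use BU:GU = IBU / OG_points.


BU:GU = 80 / 44

1.8182


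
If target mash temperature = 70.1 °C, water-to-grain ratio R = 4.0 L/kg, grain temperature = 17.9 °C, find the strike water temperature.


T_strike = (0.41/R)·(T_mash − T_grain) + T_mash
T_strike = (0.41/4.0)·(70.1 − 17.9) + 70.1

75.4505 °C


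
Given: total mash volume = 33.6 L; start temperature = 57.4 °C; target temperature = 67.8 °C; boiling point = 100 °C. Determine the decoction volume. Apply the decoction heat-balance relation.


V_dec = V_total·(T_target − T_start)/(T_boil − T_start)
V_dec = 33.6·(67.8 − 57.4)/(100 − 57.4)

8.2028 L


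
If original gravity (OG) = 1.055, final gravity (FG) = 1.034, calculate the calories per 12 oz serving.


ABW = (OG−FG)·131.25·0.79/FG;  °P = 259 − 259/SG (for OG→OE and FG→AE);  RE = 0.1808·OE + 0.8192·AE;  Cal = (6.9·ABW + 4·(RE−0.1))·FG·3.55
ABW = (1.055 − 1.034)·131.25·0.79/1.034 = 2.1058
OE = 259 − 259/1.055 = 13.5024 °P
AE = 259 − 259/1.034 = 8.5164 °P
RE = 0.1808·13.5024 + 0.8192·8.5164 = 9.4179 °P
Cal = (6.9·2.1058 + 4·(9.4179−0.1))·1.034·3.55

190.1491 kcal


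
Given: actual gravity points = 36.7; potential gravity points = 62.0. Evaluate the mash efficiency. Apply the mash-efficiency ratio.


efficiency = actual / potential × 100
efficiency = 36.7 / 62.0 × 100

59.1935 %


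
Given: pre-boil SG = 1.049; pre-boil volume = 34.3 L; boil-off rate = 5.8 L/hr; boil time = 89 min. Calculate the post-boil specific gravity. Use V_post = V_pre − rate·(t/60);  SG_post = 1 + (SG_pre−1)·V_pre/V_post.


V_post = 34.3 − 5.8·(89/60) = 25.6967
SG_post = 1 + (1.049 − 1)·34.3/25.6967

1.0654


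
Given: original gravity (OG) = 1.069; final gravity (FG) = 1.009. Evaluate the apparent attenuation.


AA = (OG − FG)/(OG − 1) · 100
AA = (1.069 − 1.009)/(1.069 − 1) · 100

86.9565 %


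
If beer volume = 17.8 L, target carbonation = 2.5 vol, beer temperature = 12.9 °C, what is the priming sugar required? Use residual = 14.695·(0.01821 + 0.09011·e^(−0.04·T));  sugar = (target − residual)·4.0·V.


residual = 14.695·(0.01821 + 0.09011·e^(−0.04·12.9)) = 1.0580
sugar = (2.5 − 1.0580)·4.0·17.8

102.6707 g


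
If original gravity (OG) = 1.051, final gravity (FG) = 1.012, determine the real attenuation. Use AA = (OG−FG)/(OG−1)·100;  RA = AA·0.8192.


AA = (1.051 − 1.012)/(1.051 − 1)·100 = 76.4706
RA = 76.4706·0.8192

62.6447 %


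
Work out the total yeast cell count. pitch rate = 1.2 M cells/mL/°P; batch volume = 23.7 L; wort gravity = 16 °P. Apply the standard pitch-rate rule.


cells (billions) = rate · V_L · °P
cells = 1.2 · 23.7 · 16

455.0400 billion cells


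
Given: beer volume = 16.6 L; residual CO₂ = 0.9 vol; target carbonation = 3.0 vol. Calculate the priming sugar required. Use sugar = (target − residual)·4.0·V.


sugar = (3.0 − 0.9)·4.0·16.6

139.4400 g


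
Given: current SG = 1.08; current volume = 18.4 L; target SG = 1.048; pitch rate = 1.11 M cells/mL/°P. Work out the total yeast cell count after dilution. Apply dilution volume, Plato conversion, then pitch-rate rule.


V_w = V·((SG_c−1)/(SG_t−1)−1);  °P = 259 − 259/SG_t;  cells = rate·(V+V_w)·°P
V_w = 18.4·((1.08−1)/(1.048−1)−1) = 12.2667
V_final = 18.4 + 12.2667 = 30.6667
°P = 259 − 259/1.048 = 11.8626
cells = 1.11·30.6667·11.8626

403.8027 billion cells


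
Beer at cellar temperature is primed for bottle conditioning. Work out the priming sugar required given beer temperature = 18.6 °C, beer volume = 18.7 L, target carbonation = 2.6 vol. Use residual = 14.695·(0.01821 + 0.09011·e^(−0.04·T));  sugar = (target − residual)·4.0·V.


residual = 14.695·(0.01821 + 0.09011·e^(−0.04·18.6)) = 0.8969
sugar = (2.6 − 0.8969)·4.0·18.7

127.3955 g


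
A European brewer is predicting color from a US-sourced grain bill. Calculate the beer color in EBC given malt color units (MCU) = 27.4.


SRM = 1.4922·MCU^0.6859;  EBC = SRM·1.97
SRM = 1.4922·27.4^0.6859 = 14.4537
EBC = 14.4537·1.97

28.4739 EBC


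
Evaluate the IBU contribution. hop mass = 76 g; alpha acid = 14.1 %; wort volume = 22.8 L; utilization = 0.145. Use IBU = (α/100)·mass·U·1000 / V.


IBU = (14.1/100)·76·0.145·1000 / 22.8

68.1500 IBU


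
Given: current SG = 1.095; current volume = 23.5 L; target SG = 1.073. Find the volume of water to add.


V_water = V·((SG_curr − 1)/(SG_target − 1) − 1)
V_water = 23.5·((1.095 − 1)/(1.073 − 1) − 1)

7.0822 L


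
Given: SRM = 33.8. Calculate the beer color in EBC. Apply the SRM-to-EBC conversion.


EBC = SRM · 1.97
EBC = 33.8 · 1.97

66.5860 EBC


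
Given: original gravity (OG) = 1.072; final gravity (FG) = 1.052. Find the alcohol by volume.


ABV = (OG − FG) · 131.25
ABV = (1.072 − 1.052) · 131.25

2.6250 % ABV


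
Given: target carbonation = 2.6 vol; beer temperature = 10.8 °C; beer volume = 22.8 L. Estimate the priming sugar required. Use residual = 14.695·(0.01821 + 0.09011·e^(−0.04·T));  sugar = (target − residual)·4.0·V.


residual = 14.695·(0.01821 + 0.09011·e^(−0.04·10.8)) = 1.1273
sugar = (2.6 − 1.1273)·4.0·22.8

134.3141 g


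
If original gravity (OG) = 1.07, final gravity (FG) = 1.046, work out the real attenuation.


AA = (OG−FG)/(OG−1)·100;  RA = AA·0.8192
AA = (1.07 − 1.046)/(1.07 − 1)·100 = 34.2857
RA = 34.2857·0.8192

28.0869 %


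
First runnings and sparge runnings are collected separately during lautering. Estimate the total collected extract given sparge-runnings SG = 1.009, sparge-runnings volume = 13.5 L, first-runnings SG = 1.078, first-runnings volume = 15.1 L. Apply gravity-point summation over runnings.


total = Σ (SG_i − 1)·1000·V_i
first = (1.078 − 1)·1000·15.1 = 1177.8000
sparge = (1.009 − 1)·1000·13.5 = 121.5000
total = 1177.8000 + 121.5000

1299.3000 gravity·L


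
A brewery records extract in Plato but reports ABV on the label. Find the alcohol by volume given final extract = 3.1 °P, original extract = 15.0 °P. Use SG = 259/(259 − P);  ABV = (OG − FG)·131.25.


OG = 259/(259 − 15.0) = 1.0615
FG = 259/(259 − 3.1) = 1.0121
ABV = (1.0615 − 1.0121)·131.25

6.4787 % ABV


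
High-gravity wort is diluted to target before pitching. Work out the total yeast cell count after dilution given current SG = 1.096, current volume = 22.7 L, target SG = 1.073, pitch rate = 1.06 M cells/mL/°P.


V_w = V·((SG_c−1)/(SG_t−1)−1);  °P = 259 − 259/SG_t;  cells = rate·(V+V_w)·°P
V_w = 22.7·((1.096−1)/(1.073−1)−1) = 7.1521
V_final = 22.7 + 7.1521 = 29.8521
°P = 259 − 259/1.073 = 17.6207
cells = 1.06·29.8521·17.6207

557.5746 billion cells


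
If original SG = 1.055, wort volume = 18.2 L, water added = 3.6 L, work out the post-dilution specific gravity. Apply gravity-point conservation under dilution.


SG_new = 1 + (SG_old − 1)·V_old/(V_old + V_water)
pts = (1.055 − 1)·1000·18.2/(18.2 + 3.6) = 45.9174
SG_new = 1 + 45.9174/1000

1.0459


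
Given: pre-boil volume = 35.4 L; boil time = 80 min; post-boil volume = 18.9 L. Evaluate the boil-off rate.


rate = (V_pre − V_post) / (t_min/60)
rate = (35.4 − 18.9) / (80/60)

12.3750 L/hr


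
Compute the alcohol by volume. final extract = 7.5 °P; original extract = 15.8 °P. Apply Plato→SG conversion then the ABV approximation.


SG = 259/(259 − P);  ABV = (OG − FG)·131.25
OG = 259/(259 − 15.8) = 1.0650
FG = 259/(259 − 7.5) = 1.0298
ABV = (1.0650 − 1.0298)·131.25

4.6129 % ABV


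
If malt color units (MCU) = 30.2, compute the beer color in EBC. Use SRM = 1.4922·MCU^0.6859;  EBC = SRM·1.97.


SRM = 1.4922·30.2^0.6859 = 15.4513
EBC = 15.4513·1.97

30.4390 EBC


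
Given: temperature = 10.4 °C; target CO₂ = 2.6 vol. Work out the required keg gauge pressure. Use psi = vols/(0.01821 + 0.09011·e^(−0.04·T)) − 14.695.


psi = 2.6/(0.01821 + 0.09011·e^(−0.04·10.4)) − 14.695

18.7869 psi


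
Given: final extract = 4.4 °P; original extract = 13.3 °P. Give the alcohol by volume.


SG = 259/(259 − P);  ABV = (OG − FG)·131.25
OG = 259/(259 − 13.3) = 1.0541
FG = 259/(259 − 4.4) = 1.0173
ABV = (1.0541 − 1.0173)·131.25

4.8364 % ABV


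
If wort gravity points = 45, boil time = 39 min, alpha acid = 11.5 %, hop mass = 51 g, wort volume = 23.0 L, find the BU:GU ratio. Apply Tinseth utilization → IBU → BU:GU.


U = 1.65·0.000125^(GP/1000)·(1−e^(−0.04t))/4.15;  IBU = (α/100)·m·U·1000/V;  BU:GU = IBU/GP
U = 1.65·0.000125^(45/1000)·(1−e^(−0.04·39))/4.15 = 0.2096
IBU = (11.5/100)·51·0.2096·1000/23.0 = 53.4428
BU:GU = 53.4428/45

1.1876


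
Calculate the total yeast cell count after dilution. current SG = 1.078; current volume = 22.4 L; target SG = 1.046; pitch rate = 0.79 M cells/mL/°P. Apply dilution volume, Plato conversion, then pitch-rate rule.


V_w = V·((SG_c−1)/(SG_t−1)−1);  °P = 259 − 259/SG_t;  cells = rate·(V+V_w)·°P
V_w = 22.4·((1.078−1)/(1.046−1)−1) = 15.5826
V_final = 22.4 + 15.5826 = 37.9826
°P = 259 − 259/1.046 = 11.3901
cells = 0.79·37.9826·11.3901

341.7730 billion cells


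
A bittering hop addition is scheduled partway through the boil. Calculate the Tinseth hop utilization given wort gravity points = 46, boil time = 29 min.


U = 1.65·0.000125^(GP/1000) · (1 − e^(−0.04·t))/4.15
bigness = 1.65·0.000125^(46/1000) = 1.0913
boil_factor = (1 − e^(−0.04·29))/4.15 = 0.1654
U = 1.0913 · 0.1654

0.1805


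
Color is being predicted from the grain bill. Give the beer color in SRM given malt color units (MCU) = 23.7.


SRM = 1.4922 · MCU^0.6859
SRM = 1.4922 · 23.7^0.6859

13.0848 SRM


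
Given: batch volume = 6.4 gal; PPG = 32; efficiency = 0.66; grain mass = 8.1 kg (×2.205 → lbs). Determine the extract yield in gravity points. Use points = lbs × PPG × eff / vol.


lbs = 8.1 × 2.205 = 17.8605
points = 17.8605 × 32 × 0.66 / 6.4

58.9396 points


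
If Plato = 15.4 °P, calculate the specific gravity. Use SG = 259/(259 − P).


SG = 259/(259 − 15.4)

1.0632


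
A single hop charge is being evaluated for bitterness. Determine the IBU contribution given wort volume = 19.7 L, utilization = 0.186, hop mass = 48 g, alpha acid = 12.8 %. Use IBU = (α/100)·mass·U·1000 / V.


IBU = (12.8/100)·48·0.186·1000 / 19.7

58.0093 IBU


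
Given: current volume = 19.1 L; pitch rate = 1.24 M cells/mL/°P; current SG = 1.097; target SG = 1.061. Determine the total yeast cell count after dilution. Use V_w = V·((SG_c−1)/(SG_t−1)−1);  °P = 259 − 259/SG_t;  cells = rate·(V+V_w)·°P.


V_w = 19.1·((1.097−1)/(1.061−1)−1) = 11.2721
V_final = 19.1 + 11.2721 = 30.3721
°P = 259 − 259/1.061 = 14.8907
cells = 1.24·30.3721·14.8907

560.8041 billion cells


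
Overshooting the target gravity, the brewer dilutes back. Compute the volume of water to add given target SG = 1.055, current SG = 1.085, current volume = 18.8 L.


V_water = V·((SG_curr − 1)/(SG_target − 1) − 1)
V_water = 18.8·((1.085 − 1)/(1.055 − 1) − 1)

10.2545 L


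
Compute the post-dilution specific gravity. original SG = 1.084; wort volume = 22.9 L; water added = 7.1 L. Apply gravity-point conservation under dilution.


SG_new = 1 + (SG_old − 1)·V_old/(V_old + V_water)
pts = (1.084 − 1)·1000·22.9/(22.9 + 7.1) = 64.1200
SG_new = 1 + 64.1200/1000

1.0641


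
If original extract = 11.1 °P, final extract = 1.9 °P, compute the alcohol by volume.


SG = 259/(259 − P);  ABV = (OG − FG)·131.25
OG = 259/(259 − 11.1) = 1.0448
FG = 259/(259 − 1.9) = 1.0074
ABV = (1.0448 − 1.0074)·131.25

4.9069 % ABV


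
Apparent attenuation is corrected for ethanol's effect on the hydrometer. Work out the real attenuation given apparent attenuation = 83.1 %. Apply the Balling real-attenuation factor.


RA = AA · 0.8192
RA = 83.1 · 0.8192

68.0755 %


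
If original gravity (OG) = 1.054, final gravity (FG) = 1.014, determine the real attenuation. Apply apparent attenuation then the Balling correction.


AA = (OG−FG)/(OG−1)·100;  RA = AA·0.8192
AA = (1.054 − 1.014)/(1.054 − 1)·100 = 74.0741
RA = 74.0741·0.8192

60.6815 %


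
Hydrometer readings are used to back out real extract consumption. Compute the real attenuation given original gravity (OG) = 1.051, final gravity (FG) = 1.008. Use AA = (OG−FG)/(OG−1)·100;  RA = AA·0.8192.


AA = (1.051 − 1.008)/(1.051 − 1)·100 = 84.3137
RA = 84.3137·0.8192

69.0698 %


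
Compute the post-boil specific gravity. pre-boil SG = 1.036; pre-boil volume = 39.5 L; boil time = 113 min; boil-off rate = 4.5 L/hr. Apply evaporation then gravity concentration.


V_post = V_pre − rate·(t/60);  SG_post = 1 + (SG_pre−1)·V_pre/V_post
V_post = 39.5 − 4.5·(113/60) = 31.0250
SG_post = 1 + (1.036 − 1)·39.5/31.0250

1.0458


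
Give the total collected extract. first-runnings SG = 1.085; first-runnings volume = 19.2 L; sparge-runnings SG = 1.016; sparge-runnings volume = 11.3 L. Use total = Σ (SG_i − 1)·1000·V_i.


first = (1.085 − 1)·1000·19.2 = 1632.0000
sparge = (1.016 − 1)·1000·11.3 = 180.8000
total = 1632.0000 + 180.8000

1812.8000 gravity·L


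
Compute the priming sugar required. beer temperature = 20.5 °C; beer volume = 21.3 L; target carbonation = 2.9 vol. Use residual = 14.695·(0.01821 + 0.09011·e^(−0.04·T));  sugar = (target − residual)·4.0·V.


residual = 14.695·(0.01821 + 0.09011·e^(−0.04·20.5)) = 0.8508
sugar = (2.9 − 0.8508)·4.0·21.3

174.5918 g


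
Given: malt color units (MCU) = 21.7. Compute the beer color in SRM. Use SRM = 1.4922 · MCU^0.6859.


SRM = 1.4922 · 21.7^0.6859

12.3170 SRM


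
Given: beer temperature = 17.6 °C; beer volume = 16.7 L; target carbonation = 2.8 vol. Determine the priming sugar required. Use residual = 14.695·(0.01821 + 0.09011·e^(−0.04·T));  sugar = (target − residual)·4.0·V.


residual = 14.695·(0.01821 + 0.09011·e^(−0.04·17.6)) = 0.9225
sugar = (2.8 − 0.9225)·4.0·16.7

125.4148 g


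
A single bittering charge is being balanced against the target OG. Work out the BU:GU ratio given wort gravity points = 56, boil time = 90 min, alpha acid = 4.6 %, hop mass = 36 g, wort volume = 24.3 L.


U = 1.65·0.000125^(GP/1000)·(1−e^(−0.04t))/4.15;  IBU = (α/100)·m·U·1000/V;  BU:GU = IBU/GP
U = 1.65·0.000125^(56/1000)·(1−e^(−0.04·90))/4.15 = 0.2338
IBU = (4.6/100)·36·0.2338·1000/24.3 = 15.9325
BU:GU = 15.9325/56

0.2845


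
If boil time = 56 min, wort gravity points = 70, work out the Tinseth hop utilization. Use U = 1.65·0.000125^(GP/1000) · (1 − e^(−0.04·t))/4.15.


bigness = 1.65·0.000125^(70/1000) = 0.8796
boil_factor = (1 − e^(−0.04·56))/4.15 = 0.2153
U = 0.8796 · 0.2153

0.1894


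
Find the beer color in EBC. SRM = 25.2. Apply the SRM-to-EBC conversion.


EBC = SRM · 1.97
EBC = 25.2 · 1.97

49.6440 EBC


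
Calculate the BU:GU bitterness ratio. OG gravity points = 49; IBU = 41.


BU:GU = IBU / OG_points
BU:GU = 41 / 49

0.8367


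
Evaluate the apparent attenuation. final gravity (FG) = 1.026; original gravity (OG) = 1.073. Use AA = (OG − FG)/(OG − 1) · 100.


AA = (1.073 − 1.026)/(1.073 − 1) · 100

64.3836 %


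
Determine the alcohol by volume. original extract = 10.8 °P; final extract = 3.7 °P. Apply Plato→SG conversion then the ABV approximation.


SG = 259/(259 − P);  ABV = (OG − FG)·131.25
OG = 259/(259 − 10.8) = 1.0435
FG = 259/(259 − 3.7) = 1.0145
ABV = (1.0435 − 1.0145)·131.25

3.8089 % ABV


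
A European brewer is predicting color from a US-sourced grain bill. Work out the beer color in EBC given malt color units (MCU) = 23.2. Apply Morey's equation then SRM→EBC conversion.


SRM = 1.4922·MCU^0.6859;  EBC = SRM·1.97
SRM = 1.4922·23.2^0.6859 = 12.8948
EBC = 12.8948·1.97

25.4028 EBC


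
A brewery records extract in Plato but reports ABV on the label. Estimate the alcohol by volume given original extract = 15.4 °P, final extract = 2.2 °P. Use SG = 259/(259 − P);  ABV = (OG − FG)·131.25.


OG = 259/(259 − 15.4) = 1.0632
FG = 259/(259 − 2.2) = 1.0086
ABV = (1.0632 − 1.0086)·131.25

7.1730 % ABV


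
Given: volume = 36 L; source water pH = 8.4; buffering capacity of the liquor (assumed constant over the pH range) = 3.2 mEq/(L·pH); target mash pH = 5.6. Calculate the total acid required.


acid = buffering capacity · (pH_source − pH_target) · V
acid = 3.2 · (8.4 − 5.6) · 36

322.5600 mEq


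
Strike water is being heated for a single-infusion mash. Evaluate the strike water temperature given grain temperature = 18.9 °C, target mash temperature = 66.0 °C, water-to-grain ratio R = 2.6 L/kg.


T_strike = (0.41/R)·(T_mash − T_grain) + T_mash
T_strike = (0.41/2.6)·(66.0 − 18.9) + 66.0

73.4273 °C


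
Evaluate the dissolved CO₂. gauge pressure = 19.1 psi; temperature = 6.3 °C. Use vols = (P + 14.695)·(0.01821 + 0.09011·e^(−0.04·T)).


vols = (19.1 + 14.695)·(0.01821 + 0.09011·e^(−0.04·6.3))

2.9823 volumes


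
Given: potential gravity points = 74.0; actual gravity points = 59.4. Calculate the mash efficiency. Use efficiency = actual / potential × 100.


efficiency = 59.4 / 74.0 × 100

80.2703 %


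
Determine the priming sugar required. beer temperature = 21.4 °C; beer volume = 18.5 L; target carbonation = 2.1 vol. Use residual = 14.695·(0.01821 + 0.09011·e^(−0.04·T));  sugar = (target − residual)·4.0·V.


residual = 14.695·(0.01821 + 0.09011·e^(−0.04·21.4)) = 0.8302
sugar = (2.1 − 0.8302)·4.0·18.5

93.9668 g


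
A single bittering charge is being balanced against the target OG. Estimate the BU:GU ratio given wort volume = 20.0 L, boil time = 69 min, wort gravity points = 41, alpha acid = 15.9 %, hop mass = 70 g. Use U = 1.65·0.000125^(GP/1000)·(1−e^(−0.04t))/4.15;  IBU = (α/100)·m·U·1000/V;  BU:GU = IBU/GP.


U = 1.65·0.000125^(41/1000)·(1−e^(−0.04·69))/4.15 = 0.2576
IBU = (15.9/100)·70·0.2576·1000/20.0 = 143.3767
BU:GU = 143.3767/41

3.4970


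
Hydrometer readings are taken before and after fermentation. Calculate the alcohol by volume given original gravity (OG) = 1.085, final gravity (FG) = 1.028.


ABV = (OG − FG) · 131.25
ABV = (1.085 − 1.028) · 131.25

7.4812 % ABV


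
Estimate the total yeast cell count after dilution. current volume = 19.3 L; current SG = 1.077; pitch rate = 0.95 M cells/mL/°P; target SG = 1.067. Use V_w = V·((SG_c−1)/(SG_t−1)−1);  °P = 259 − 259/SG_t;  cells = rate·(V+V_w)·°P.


V_w = 19.3·((1.077−1)/(1.067−1)−1) = 2.8806
V_final = 19.3 + 2.8806 = 22.1806
°P = 259 − 259/1.067 = 16.2634
cells = 0.95·22.1806·16.2634

342.6944 billion cells


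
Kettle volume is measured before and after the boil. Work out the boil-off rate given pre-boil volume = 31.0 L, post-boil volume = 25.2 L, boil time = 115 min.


rate = (V_pre − V_post) / (t_min/60)
rate = (31.0 − 25.2) / (115/60)

3.0261 L/hr


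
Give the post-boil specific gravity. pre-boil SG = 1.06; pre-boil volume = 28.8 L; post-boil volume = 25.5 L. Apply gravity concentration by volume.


SG_post = 1 + (SG_pre − 1)·V_pre/V_post
pts_pre = (1.06 − 1)·1000 = 60.0000
pts_post = 60.0000·28.8/25.5 = 67.7647
SG_post = 1 + 67.7647/1000

1.0678


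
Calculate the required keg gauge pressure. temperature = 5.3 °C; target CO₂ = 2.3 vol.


psi = vols/(0.01821 + 0.09011·e^(−0.04·T)) − 14.695
psi = 2.3/(0.01821 + 0.09011·e^(−0.04·5.3)) − 14.695

10.5504 psi


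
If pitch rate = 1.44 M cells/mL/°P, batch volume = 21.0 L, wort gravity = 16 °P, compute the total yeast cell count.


cells (billions) = rate · V_L · °P
cells = 1.44 · 21.0 · 16

483.8400 billion cells


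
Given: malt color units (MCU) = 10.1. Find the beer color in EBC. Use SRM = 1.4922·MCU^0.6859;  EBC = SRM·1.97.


SRM = 1.4922·10.1^0.6859 = 7.2894
EBC = 7.2894·1.97

14.3601 EBC


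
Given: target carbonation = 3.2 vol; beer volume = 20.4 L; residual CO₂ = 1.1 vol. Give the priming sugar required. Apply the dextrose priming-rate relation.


sugar = (target − residual)·4.0·V
sugar = (3.2 − 1.1)·4.0·20.4

171.3600 g


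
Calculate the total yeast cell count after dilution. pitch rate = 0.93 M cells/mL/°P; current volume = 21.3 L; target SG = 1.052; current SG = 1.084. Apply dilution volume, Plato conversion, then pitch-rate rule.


V_w = V·((SG_c−1)/(SG_t−1)−1);  °P = 259 − 259/SG_t;  cells = rate·(V+V_w)·°P
V_w = 21.3·((1.084−1)/(1.052−1)−1) = 13.1077
V_final = 21.3 + 13.1077 = 34.4077
°P = 259 − 259/1.052 = 12.8023
cells = 0.93·34.4077·12.8023

409.6622 billion cells


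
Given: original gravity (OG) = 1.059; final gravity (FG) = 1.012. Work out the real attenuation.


AA = (OG−FG)/(OG−1)·100;  RA = AA·0.8192
AA = (1.059 − 1.012)/(1.059 − 1)·100 = 79.6610
RA = 79.6610·0.8192

65.2583 %


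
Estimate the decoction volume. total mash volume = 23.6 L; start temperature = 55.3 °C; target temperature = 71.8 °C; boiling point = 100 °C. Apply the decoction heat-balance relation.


V_dec = V_total·(T_target − T_start)/(T_boil − T_start)
V_dec = 23.6·(71.8 − 55.3)/(100 − 55.3)

8.7114 L


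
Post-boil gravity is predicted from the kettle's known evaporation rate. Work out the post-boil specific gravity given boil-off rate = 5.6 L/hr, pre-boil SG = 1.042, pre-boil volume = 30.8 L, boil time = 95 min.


V_post = V_pre − rate·(t/60);  SG_post = 1 + (SG_pre−1)·V_pre/V_post
V_post = 30.8 − 5.6·(95/60) = 21.9333
SG_post = 1 + (1.042 − 1)·30.8/21.9333

1.0590


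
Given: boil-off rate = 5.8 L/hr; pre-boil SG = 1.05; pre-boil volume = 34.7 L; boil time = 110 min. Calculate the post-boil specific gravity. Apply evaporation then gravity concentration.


V_post = V_pre − rate·(t/60);  SG_post = 1 + (SG_pre−1)·V_pre/V_post
V_post = 34.7 − 5.8·(110/60) = 24.0667
SG_post = 1 + (1.05 − 1)·34.7/24.0667

1.0721


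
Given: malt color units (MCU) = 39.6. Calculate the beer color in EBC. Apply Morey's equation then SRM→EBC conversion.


SRM = 1.4922·MCU^0.6859;  EBC = SRM·1.97
SRM = 1.4922·39.6^0.6859 = 18.6074
EBC = 18.6074·1.97

36.6566 EBC


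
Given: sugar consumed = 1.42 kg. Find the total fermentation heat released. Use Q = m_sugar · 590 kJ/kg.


Q = 1.42 · 590

837.8000 kJ


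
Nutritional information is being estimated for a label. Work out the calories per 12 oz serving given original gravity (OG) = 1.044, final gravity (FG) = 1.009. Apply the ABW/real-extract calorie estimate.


ABW = (OG−FG)·131.25·0.79/FG;  °P = 259 − 259/SG (for OG→OE and FG→AE);  RE = 0.1808·OE + 0.8192·AE;  Cal = (6.9·ABW + 4·(RE−0.1))·FG·3.55
ABW = (1.044 − 1.009)·131.25·0.79/1.009 = 3.5967
OE = 259 − 259/1.044 = 10.9157 °P
AE = 259 − 259/1.009 = 2.3102 °P
RE = 0.1808·10.9157 + 0.8192·2.3102 = 3.8661 °P
Cal = (6.9·3.5967 + 4·(3.8661−0.1))·1.009·3.55

142.8536 kcal


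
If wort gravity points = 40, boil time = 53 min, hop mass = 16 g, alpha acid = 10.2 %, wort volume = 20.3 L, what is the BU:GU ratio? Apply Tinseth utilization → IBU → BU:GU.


U = 1.65·0.000125^(GP/1000)·(1−e^(−0.04t))/4.15;  IBU = (α/100)·m·U·1000/V;  BU:GU = IBU/GP
U = 1.65·0.000125^(40/1000)·(1−e^(−0.04·53))/4.15 = 0.2442
IBU = (10.2/100)·16·0.2442·1000/20.3 = 19.6338
BU:GU = 19.6338/40

0.4908


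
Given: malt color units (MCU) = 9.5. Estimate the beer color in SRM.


SRM = 1.4922 · MCU^0.6859
SRM = 1.4922 · 9.5^0.6859

6.9895 SRM


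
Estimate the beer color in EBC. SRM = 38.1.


EBC = SRM · 1.97
EBC = 38.1 · 1.97

75.0570 EBC


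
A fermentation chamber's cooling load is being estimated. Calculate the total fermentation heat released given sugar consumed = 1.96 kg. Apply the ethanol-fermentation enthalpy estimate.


Q = m_sugar · 590 kJ/kg
Q = 1.96 · 590

1156.4000 kJ


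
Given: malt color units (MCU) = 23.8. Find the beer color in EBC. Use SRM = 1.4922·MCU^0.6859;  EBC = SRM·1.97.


SRM = 1.4922·23.8^0.6859 = 13.1226
EBC = 13.1226·1.97

25.8516 EBC


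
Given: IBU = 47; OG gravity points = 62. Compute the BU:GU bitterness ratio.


BU:GU = IBU / OG_points
BU:GU = 47 / 62

0.7581


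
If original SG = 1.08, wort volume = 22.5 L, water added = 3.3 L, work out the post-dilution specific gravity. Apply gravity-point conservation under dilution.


SG_new = 1 + (SG_old − 1)·V_old/(V_old + V_water)
pts = (1.08 − 1)·1000·22.5/(22.5 + 3.3) = 69.7674
SG_new = 1 + 69.7674/1000

1.0698


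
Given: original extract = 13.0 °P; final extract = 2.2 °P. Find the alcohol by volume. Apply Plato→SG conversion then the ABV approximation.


SG = 259/(259 − P);  ABV = (OG − FG)·131.25
OG = 259/(259 − 13.0) = 1.0528
FG = 259/(259 − 2.2) = 1.0086
ABV = (1.0528 − 1.0086)·131.25

5.8116 % ABV


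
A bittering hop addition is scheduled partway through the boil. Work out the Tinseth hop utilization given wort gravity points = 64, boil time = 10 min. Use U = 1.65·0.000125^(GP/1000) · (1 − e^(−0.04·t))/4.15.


bigness = 1.65·0.000125^(64/1000) = 0.9283
boil_factor = (1 − e^(−0.04·10))/4.15 = 0.0794
U = 0.9283 · 0.0794

0.0737


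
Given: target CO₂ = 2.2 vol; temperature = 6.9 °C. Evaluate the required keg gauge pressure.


psi = vols/(0.01821 + 0.09011·e^(−0.04·T)) − 14.695
psi = 2.2/(0.01821 + 0.09011·e^(−0.04·6.9)) − 14.695

10.7131 psi


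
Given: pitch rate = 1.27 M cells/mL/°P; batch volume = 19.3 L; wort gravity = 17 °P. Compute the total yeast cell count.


cells (billions) = rate · V_L · °P
cells = 1.27 · 19.3 · 17

416.6870 billion cells


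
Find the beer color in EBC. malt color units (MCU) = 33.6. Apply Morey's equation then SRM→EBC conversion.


SRM = 1.4922·MCU^0.6859;  EBC = SRM·1.97
SRM = 1.4922·33.6^0.6859 = 16.6243
EBC = 16.6243·1.97

32.7499 EBC


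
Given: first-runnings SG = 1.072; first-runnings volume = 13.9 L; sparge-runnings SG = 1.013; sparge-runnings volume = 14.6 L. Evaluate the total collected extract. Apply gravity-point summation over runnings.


total = Σ (SG_i − 1)·1000·V_i
first = (1.072 − 1)·1000·13.9 = 1000.8000
sparge = (1.013 − 1)·1000·14.6 = 189.8000
total = 1000.8000 + 189.8000

1190.6000 gravity·L


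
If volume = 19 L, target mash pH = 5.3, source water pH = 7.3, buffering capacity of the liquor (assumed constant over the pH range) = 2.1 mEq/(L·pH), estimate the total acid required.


acid = buffering capacity · (pH_source − pH_target) · V
acid = 2.1 · (7.3 − 5.3) · 19

79.8000 mEq


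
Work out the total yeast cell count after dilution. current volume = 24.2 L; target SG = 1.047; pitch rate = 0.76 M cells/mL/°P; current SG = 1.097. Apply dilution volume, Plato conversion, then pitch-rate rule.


V_w = V·((SG_c−1)/(SG_t−1)−1);  °P = 259 − 259/SG_t;  cells = rate·(V+V_w)·°P
V_w = 24.2·((1.097−1)/(1.047−1)−1) = 25.7447
V_final = 24.2 + 25.7447 = 49.9447
°P = 259 − 259/1.047 = 11.6266
cells = 0.76·49.9447·11.6266

441.3202 billion cells


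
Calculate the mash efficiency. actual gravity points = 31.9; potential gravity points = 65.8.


efficiency = actual / potential × 100
efficiency = 31.9 / 65.8 × 100

48.4802 %


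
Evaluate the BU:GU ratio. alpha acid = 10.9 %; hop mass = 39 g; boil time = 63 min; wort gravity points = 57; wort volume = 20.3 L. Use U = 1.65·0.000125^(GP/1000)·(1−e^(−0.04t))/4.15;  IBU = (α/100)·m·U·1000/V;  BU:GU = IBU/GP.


U = 1.65·0.000125^(57/1000)·(1−e^(−0.04·63))/4.15 = 0.2190
IBU = (10.9/100)·39·0.2190·1000/20.3 = 45.8697
BU:GU = 45.8697/57

0.8047


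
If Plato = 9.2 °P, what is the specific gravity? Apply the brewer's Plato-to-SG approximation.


SG = 259/(259 − P)
SG = 259/(259 − 9.2)

1.0368


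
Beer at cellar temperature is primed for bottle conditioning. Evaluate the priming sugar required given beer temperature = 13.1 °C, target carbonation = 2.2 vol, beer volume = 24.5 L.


residual = 14.695·(0.01821 + 0.09011·e^(−0.04·T));  sugar = (target − residual)·4.0·V
residual = 14.695·(0.01821 + 0.09011·e^(−0.04·13.1)) = 1.0517
sugar = (2.2 − 1.0517)·4.0·24.5

112.5337 g


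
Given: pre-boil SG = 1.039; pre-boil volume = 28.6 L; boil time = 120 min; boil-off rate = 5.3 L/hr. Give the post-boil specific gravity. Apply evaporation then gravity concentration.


V_post = V_pre − rate·(t/60);  SG_post = 1 + (SG_pre−1)·V_pre/V_post
V_post = 28.6 − 5.3·(120/60) = 18.0000
SG_post = 1 + (1.039 − 1)·28.6/18.0000

1.0620


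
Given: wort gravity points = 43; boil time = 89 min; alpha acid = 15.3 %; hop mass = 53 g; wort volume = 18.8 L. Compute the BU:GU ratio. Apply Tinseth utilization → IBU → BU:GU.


U = 1.65·0.000125^(GP/1000)·(1−e^(−0.04t))/4.15;  IBU = (α/100)·m·U·1000/V;  BU:GU = IBU/GP
U = 1.65·0.000125^(43/1000)·(1−e^(−0.04·89))/4.15 = 0.2625
IBU = (15.3/100)·53·0.2625·1000/18.8 = 113.2094
BU:GU = 113.2094/43

2.6328


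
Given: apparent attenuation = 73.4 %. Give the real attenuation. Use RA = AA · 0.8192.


RA = 73.4 · 0.8192

60.1293 %


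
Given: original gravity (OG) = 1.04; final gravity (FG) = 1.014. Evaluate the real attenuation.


AA = (OG−FG)/(OG−1)·100;  RA = AA·0.8192
AA = (1.04 − 1.014)/(1.04 − 1)·100 = 65.0000
RA = 65.0000·0.8192

53.2480 %


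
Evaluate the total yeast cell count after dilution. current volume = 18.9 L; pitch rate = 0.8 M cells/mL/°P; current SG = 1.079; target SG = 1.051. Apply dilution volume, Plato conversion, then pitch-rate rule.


V_w = V·((SG_c−1)/(SG_t−1)−1);  °P = 259 − 259/SG_t;  cells = rate·(V+V_w)·°P
V_w = 18.9·((1.079−1)/(1.051−1)−1) = 10.3765
V_final = 18.9 + 10.3765 = 29.2765
°P = 259 − 259/1.051 = 12.5680
cells = 0.8·29.2765·12.5680

294.3581 billion cells


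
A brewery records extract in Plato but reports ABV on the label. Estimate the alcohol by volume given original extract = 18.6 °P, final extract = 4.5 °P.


SG = 259/(259 − P);  ABV = (OG − FG)·131.25
OG = 259/(259 − 18.6) = 1.0774
FG = 259/(259 − 4.5) = 1.0177
ABV = (1.0774 − 1.0177)·131.25

7.8342 % ABV


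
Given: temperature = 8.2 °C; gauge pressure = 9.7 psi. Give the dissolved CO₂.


vols = (P + 14.695)·(0.01821 + 0.09011·e^(−0.04·T))
vols = (9.7 + 14.695)·(0.01821 + 0.09011·e^(−0.04·8.2))

2.0278 volumes


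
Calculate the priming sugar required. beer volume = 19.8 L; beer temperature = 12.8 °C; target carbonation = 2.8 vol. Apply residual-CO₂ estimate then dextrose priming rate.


residual = 14.695·(0.01821 + 0.09011·e^(−0.04·T));  sugar = (target − residual)·4.0·V
residual = 14.695·(0.01821 + 0.09011·e^(−0.04·12.8)) = 1.0612
sugar = (2.8 − 1.0612)·4.0·19.8

137.7159 g


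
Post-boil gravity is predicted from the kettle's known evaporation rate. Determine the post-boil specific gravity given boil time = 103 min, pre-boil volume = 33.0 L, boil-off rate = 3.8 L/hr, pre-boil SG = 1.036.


V_post = V_pre − rate·(t/60);  SG_post = 1 + (SG_pre−1)·V_pre/V_post
V_post = 33.0 − 3.8·(103/60) = 26.4767
SG_post = 1 + (1.036 − 1)·33.0/26.4767

1.0449


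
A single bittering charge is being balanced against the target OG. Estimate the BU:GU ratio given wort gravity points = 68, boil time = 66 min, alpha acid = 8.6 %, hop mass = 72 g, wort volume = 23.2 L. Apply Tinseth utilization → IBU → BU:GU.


U = 1.65·0.000125^(GP/1000)·(1−e^(−0.04t))/4.15;  IBU = (α/100)·m·U·1000/V;  BU:GU = IBU/GP
U = 1.65·0.000125^(68/1000)·(1−e^(−0.04·66))/4.15 = 0.2004
IBU = (8.6/100)·72·0.2004·1000/23.2 = 53.4830
BU:GU = 53.4830/68

0.7865


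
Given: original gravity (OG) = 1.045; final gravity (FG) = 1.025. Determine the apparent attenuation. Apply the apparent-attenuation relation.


AA = (OG − FG)/(OG − 1) · 100
AA = (1.045 − 1.025)/(1.045 − 1) · 100

44.4444 %


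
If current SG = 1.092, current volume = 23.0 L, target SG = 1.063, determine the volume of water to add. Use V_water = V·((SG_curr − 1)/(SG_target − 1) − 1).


V_water = 23.0·((1.092 − 1)/(1.063 − 1) − 1)

10.5873 L


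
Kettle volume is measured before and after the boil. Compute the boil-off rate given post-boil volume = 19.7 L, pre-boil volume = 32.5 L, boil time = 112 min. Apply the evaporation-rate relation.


rate = (V_pre − V_post) / (t_min/60)
rate = (32.5 − 19.7) / (112/60)

6.8571 L/hr


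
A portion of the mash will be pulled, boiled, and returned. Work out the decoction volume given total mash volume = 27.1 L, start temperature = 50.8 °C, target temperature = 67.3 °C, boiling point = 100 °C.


V_dec = V_total·(T_target − T_start)/(T_boil − T_start)
V_dec = 27.1·(67.3 − 50.8)/(100 − 50.8)

9.0884 L


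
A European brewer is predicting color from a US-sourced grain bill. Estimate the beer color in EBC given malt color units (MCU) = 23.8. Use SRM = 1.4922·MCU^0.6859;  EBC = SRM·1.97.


SRM = 1.4922·23.8^0.6859 = 13.1226
EBC = 13.1226·1.97

25.8516 EBC


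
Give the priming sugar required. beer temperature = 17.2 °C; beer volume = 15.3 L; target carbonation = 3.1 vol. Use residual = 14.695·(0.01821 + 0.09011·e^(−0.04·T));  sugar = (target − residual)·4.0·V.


residual = 14.695·(0.01821 + 0.09011·e^(−0.04·17.2)) = 0.9331
sugar = (3.1 − 0.9331)·4.0·15.3

132.6145 g


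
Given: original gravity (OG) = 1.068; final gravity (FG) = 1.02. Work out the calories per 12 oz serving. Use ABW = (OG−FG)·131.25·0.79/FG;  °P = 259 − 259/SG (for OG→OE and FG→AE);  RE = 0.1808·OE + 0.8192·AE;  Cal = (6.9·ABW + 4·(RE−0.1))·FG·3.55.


ABW = (1.068 − 1.02)·131.25·0.79/1.02 = 4.8794
OE = 259 − 259/1.068 = 16.4906 °P
AE = 259 − 259/1.02 = 5.0784 °P
RE = 0.1808·16.4906 + 0.8192·5.0784 = 7.1418 °P
Cal = (6.9·4.8794 + 4·(7.1418−0.1))·1.02·3.55

223.9044 kcal


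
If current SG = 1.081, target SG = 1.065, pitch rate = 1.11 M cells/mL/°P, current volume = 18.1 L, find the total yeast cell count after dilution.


V_w = V·((SG_c−1)/(SG_t−1)−1);  °P = 259 − 259/SG_t;  cells = rate·(V+V_w)·°P
V_w = 18.1·((1.081−1)/(1.065−1)−1) = 4.4554
V_final = 18.1 + 4.4554 = 22.5554
°P = 259 − 259/1.065 = 15.8075
cells = 1.11·22.5554·15.8075

395.7644 billion cells


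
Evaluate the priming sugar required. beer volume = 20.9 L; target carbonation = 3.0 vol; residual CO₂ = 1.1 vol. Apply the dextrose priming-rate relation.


sugar = (target − residual)·4.0·V
sugar = (3.0 − 1.1)·4.0·20.9

158.8400 g


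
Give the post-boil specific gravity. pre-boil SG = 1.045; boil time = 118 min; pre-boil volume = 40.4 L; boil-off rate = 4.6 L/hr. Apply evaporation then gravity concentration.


V_post = V_pre − rate·(t/60);  SG_post = 1 + (SG_pre−1)·V_pre/V_post
V_post = 40.4 − 4.6·(118/60) = 31.3533
SG_post = 1 + (1.045 − 1)·40.4/31.3533

1.0580


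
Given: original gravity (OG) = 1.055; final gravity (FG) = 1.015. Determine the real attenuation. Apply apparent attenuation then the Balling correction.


AA = (OG−FG)/(OG−1)·100;  RA = AA·0.8192
AA = (1.055 − 1.015)/(1.055 − 1)·100 = 72.7273
RA = 72.7273·0.8192

59.5782 %


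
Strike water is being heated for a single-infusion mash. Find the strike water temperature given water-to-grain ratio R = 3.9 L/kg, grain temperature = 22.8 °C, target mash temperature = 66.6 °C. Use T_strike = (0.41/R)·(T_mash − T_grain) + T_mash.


T_strike = (0.41/3.9)·(66.6 − 22.8) + 66.6

71.2046 °C


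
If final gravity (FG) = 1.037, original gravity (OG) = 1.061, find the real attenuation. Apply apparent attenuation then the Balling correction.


AA = (OG−FG)/(OG−1)·100;  RA = AA·0.8192
AA = (1.061 − 1.037)/(1.061 − 1)·100 = 39.3443
RA = 39.3443·0.8192

32.2308 %


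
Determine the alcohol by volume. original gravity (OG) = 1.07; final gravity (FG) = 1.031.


ABV = (OG − FG) · 131.25
ABV = (1.07 − 1.031) · 131.25

5.1188 % ABV


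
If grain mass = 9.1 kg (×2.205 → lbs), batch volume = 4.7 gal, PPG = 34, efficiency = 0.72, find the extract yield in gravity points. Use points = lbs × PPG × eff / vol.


lbs = 9.1 × 2.205 = 20.0655
points = 20.0655 × 34 × 0.72 / 4.7

104.5114 points


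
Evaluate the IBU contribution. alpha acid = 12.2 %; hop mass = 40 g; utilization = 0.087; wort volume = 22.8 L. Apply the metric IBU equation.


IBU = (α/100)·mass·U·1000 / V
IBU = (12.2/100)·40·0.087·1000 / 22.8

18.6211 IBU


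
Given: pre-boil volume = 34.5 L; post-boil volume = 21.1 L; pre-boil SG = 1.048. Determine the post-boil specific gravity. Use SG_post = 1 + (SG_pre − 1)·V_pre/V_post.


pts_pre = (1.048 − 1)·1000 = 48.0000
pts_post = 48.0000·34.5/21.1 = 78.4834
SG_post = 1 + 78.4834/1000

1.0785


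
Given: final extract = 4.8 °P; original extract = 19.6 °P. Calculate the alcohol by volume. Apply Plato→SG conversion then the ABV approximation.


SG = 259/(259 − P);  ABV = (OG − FG)·131.25
OG = 259/(259 − 19.6) = 1.0819
FG = 259/(259 − 4.8) = 1.0189
ABV = (1.0819 − 1.0189)·131.25

8.2673 % ABV


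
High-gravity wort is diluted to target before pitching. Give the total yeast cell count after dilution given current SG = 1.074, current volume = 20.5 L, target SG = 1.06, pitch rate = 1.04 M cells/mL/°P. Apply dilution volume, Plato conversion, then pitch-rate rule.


V_w = V·((SG_c−1)/(SG_t−1)−1);  °P = 259 − 259/SG_t;  cells = rate·(V+V_w)·°P
V_w = 20.5·((1.074−1)/(1.06−1)−1) = 4.7833
V_final = 20.5 + 4.7833 = 25.2833
°P = 259 − 259/1.06 = 14.6604
cells = 1.04·25.2833·14.6604

385.4897 billion cells
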